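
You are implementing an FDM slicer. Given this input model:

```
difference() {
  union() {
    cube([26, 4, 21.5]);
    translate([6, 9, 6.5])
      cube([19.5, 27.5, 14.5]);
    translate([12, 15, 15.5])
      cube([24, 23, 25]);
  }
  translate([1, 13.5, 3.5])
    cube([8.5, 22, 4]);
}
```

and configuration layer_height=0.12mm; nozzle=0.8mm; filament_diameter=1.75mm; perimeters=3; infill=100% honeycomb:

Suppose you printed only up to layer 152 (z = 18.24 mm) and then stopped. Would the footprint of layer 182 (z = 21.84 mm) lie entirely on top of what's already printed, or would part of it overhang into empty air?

Compare the two slices. At z = 18.24: the 26×4 cube contributes its full rectangle (area 104.00 mm²); the 19.5×27.5 cube at (6, 9) contributes its full rectangle (area 536.25 mm²); the 24×23 cube at (12, 15) contributes its full rectangle (area 552.00 mm²); Combining (union): the regions partially overlap — summed areas 1192.25 mm² minus the doubly-counted overlap 290.25 mm² gives 902.00 mm² — area = 902.00 mm²; the cube at (1, 13.5) is absent (z outside [3.5, 7.5]); Taking the first minus the rest: none of the subtracted shapes is present at this height, so the result so far is unchanged — area = 902.00 mm². At z = 21.84: the cube is absent (z outside [0, 21.5]); the cube at (6, 9) does not reach this height (z outside [6.5, 21]); the cube at (12, 15) is present — its section is the full 24×23 rectangle (area 552.00 mm²); Taking the union: only the 24×23 cube at (12, 15) is present, so the union is just that shape — area = 552.00 mm²; the cube at (1, 13.5) is absent (z outside [3.5, 7.5]); Subtracting the remaining from the first: none of the subtracted shapes is present at this height, so the result so far is unchanged — area = 552.00 mm². Checking containment: the cross-section at z = 21.84 is a subset of the cross-section at z = 18.24.

entirely on top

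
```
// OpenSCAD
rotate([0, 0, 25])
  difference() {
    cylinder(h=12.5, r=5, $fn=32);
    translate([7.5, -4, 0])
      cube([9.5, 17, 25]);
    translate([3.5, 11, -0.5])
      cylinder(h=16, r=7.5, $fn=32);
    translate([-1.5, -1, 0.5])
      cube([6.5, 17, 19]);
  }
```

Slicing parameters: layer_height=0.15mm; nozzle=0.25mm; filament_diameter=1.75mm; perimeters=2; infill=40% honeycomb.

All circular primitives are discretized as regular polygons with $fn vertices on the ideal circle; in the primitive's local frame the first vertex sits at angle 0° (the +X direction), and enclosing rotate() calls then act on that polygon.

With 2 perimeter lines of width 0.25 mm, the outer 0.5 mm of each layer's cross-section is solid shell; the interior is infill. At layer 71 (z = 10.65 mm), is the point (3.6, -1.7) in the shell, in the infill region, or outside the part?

At z = 10.65 mm: the cylinder: section is a regular 32-gon, circumradius r=5; the cube at (7.5, -4) is present — its section is the full 9.5×17 rectangle; the r=7.5 cylinder at (3.5, 11) contributes a regular 32-gon of circumradius 7.5; the cube at (-1.5, -1) (footprint 6.5×17) is included at this height; After the difference (first − rest): starting from the r=5 cylinder, the 9.5×17 cube at (7.5, -4) misses the remaining region (no effect); the r=7.5 cylinder at (3.5, 11) partially overlaps it — only the 2.83 mm² overlap (of its 175.58 mm²) is removed, clipping the outline; the 6.5×17 cube at (-1.5, -1) partially overlaps it — only the 30.49 mm² overlap (of its 110.50 mm²) is removed, clipping the outline — 1 connected region; (rotated 25° about Z; rotation is an isometry so areas/perimeters/island counts are preserved). Overall, the cross-section is a single solid region. Undo the 25° rotation: the query point maps to (2.544, -3.062) in the un-rotated model frame. The nearest boundary edge runs (3.54, -3.54)→(2.78, -4.16); distance from the point to it = 0.99 mm. The point is inside the cross-section and 0.99 mm from the nearest boundary — more than the 0.5 mm shell width (2 × 0.25), so it's in the infill interior.

infill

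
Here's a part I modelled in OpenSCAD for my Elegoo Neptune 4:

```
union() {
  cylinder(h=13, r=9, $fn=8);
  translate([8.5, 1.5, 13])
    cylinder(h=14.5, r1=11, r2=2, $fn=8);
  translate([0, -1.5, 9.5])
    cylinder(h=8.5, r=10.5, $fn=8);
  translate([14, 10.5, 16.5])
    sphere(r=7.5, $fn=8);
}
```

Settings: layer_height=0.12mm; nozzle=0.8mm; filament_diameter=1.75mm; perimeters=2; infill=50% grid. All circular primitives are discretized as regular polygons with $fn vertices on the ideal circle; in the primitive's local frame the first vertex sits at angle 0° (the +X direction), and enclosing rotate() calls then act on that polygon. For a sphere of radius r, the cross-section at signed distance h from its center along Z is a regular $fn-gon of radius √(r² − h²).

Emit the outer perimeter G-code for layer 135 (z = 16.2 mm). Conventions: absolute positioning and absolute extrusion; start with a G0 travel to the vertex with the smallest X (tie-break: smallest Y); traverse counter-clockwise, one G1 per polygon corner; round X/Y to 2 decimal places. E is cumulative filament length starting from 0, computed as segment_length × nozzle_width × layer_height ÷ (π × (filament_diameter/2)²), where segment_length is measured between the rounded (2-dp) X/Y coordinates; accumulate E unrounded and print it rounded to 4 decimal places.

G0 X-10.50 Y-1.50 Z16.20
G1 X-7.42 Y-8.92 E0.3206
G1 X0.00 Y-12.00 E0.6413
G1 X7.42 Y-8.92 E0.9619
G1 X8.08 Y-7.34 E1.0303
G1 X8.50 Y-7.51 E1.0484
G1 X14.87 Y-4.87 E1.3236
G1 X17.51 Y1.50 E1.5988
G1 X16.47 Y4.03 E1.7080
G1 X19.30 Y5.20 E1.8302
G1 X21.49 Y10.50 E2.0591
G1 X19.30 Y15.80 E2.2880
G1 X14.00 Y17.99 E2.5168
G1 X8.70 Y15.80 E2.7457
G1 X6.51 Y10.50 E2.9746
G1 X6.79 Y9.81 E3.0043
G1 X2.42 Y8.00 E3.1931
G1 X0.00 Y9.00 E3.2976
G1 X-7.42 Y5.92 E3.6183
G1 X-10.50 Y-1.50 E3.9389

At z = 16.2 mm: the cylinder is not intersected at this z (z outside [0, 13]); the cone at (8.5, 1.5): at t=0.221 of its height the radius interpolates to r₁+(r₂−r₁)t = 9.014, giving a regular 8-gon of that circumradius; the cylinder at (0, -1.5): section is a regular 8-gon, circumradius r=10.5; the r=7.5 sphere at (14, 10.5) contributes a regular 8-gon of circumradius √(7.5²−0.3²) = 7.494; Taking the union: the regions partially overlap (shared area 148.54 mm²), so overlapping operands fuse into one piece — 1 connected region. The outline is a single polygon with 19 vertices. Extrusion per mm of travel: 0.8 × 0.12 / (π × 0.875²) = 0.039912. Accumulating E over each segment gives final E = 3.9389.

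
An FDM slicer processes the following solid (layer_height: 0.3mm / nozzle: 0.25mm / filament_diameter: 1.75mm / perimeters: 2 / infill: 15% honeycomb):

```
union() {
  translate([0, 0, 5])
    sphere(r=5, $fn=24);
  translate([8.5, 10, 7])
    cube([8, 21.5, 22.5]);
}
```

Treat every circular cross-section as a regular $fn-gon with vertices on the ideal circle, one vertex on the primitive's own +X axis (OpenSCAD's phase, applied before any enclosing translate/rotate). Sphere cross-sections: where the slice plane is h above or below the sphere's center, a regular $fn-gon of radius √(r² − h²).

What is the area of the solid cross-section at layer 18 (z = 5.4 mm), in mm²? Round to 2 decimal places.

77.15 mm²

At z = 5.4 mm: the r=5 sphere slices to a regular 24-gon of circumradius 4.984 (√(r²−h²) with h=0.4 from center) (area = (24/2)·4.984²·sin(360°/24) = 77.15 mm²); the cube at (8.5, 10) is absent (z outside [7, 29.5]); Taking the union: only the r=5 sphere is present, so the union is just that shape — area = 77.15 mm². Overall, the cross-section is a single solid region. Net area = 77.15 mm².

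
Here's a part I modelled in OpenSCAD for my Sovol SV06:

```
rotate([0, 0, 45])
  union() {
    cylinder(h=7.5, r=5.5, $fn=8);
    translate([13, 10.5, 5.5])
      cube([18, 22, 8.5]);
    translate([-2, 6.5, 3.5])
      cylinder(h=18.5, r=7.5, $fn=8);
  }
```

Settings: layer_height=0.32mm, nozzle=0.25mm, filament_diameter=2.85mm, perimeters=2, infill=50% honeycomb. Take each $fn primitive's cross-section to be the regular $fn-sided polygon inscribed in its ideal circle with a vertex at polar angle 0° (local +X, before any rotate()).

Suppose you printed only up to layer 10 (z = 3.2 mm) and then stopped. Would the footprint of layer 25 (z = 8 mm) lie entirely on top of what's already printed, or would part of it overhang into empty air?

part overhangs

Compare the two slices. At z = 3.2: the cylinder: section is a regular 8-gon, circumradius r=5.5 (area = (8/2)·5.500²·sin(360°/8) = 85.56 mm²); the cube at (13, 10.5) is not intersected at this z (z outside [5.5, 14]); the cylinder at (-2, 6.5) is absent (z outside [3.5, 22]); Combining (union): only the r=5.5 cylinder is present, so the union is just that shape — area = 85.56 mm²; (rotated 45° about Z; rotation is an isometry so areas/perimeters/island counts are preserved). At z = 8: the cylinder does not reach this height (z outside [0, 7.5]); the cube at (13, 10.5) (footprint 18×22) is included at this height (area 396.00 mm²); the r=7.5 cylinder at (-2, 6.5) gives a regular 8-gon of circumradius 7.5 (constant along its height) (area = (8/2)·7.500²·sin(360°/8) = 159.10 mm²); Merging all regions: the 2 present regions are separate (no shared area or edge), so areas and boundary lengths simply add and each stays a separate island — area = 555.10 mm²; (whole slice rotated 45° about Z — lengths, areas and connectivity unchanged). Checking containment: at z = 8 the cross-section extends beyond the z = 3.2 cross-section by about 515.92 mm².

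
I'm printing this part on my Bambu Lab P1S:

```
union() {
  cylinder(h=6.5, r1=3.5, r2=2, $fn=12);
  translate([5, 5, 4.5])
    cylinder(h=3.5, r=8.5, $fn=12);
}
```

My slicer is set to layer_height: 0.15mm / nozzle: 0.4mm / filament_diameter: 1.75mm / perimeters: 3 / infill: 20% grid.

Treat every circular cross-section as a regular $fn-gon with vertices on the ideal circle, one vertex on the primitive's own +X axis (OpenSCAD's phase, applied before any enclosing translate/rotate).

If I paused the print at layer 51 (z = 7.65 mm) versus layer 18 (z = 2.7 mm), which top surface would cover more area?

layer 51 (z = 7.65 mm)

Layer 51 (z = 7.65): the cone is not intersected at this z (z outside [0, 6.5]); the r=8.5 cylinder at (5, 5) contributes a regular 12-gon of circumradius 8.5 (area = (12/2)·8.500²·sin(360°/12) = 216.75 mm²); Combining (union): only the r=8.5 cylinder at (5, 5) is present, so the union is just that shape — area = 216.75 mm². So its area = 216.75 mm². Layer 18 (z = 2.7): the cone (r1=3.5→r2=2) has section circumradius 2.877 here — a regular 12-gon (area = (12/2)·2.877²·sin(360°/12) = 24.83 mm²); the cylinder at (5, 5) is not intersected at this z (z outside [4.5, 8]); Merging all regions: only the cone is present, so the union is just that shape — area = 24.83 mm². So its area = 24.83 mm². Layer 51 is larger (216.75 vs 24.83 mm²).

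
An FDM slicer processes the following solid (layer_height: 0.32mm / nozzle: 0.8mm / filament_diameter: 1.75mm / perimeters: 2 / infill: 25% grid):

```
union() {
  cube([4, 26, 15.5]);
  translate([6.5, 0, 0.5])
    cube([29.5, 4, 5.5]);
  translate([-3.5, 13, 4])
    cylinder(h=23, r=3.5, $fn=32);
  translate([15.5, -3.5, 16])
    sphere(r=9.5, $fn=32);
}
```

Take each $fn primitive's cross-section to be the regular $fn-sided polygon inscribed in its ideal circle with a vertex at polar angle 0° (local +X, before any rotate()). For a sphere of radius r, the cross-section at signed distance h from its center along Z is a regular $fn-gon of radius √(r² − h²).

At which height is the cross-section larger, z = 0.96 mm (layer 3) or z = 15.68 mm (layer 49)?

Layer 3 (z = 0.96): the cube is present — its section is the full 4×26 rectangle (area 104.00 mm²); the cube at (6.5, 0) (footprint 29.5×4) is included at this height (area 118.00 mm²); the cylinder at (-3.5, 13) is not intersected at this z (z outside [4, 27]); the sphere at (15.5, -3.5) is absent (|z−center|=15.040 > r=9.5); Combining (union): the 2 present regions are separate (no shared area or edge), so areas and boundary lengths simply add and each stays a separate island — area = 222.00 mm². So its area = 222.00 mm². Layer 49 (z = 15.68): the cube is absent (z outside [0, 15.5]); the cube at (6.5, 0) does not reach this height (z outside [0.5, 6]); the r=3.5 cylinder at (-3.5, 13) contributes a regular 32-gon of circumradius 3.5 (area = (32/2)·3.500²·sin(360°/32) = 38.24 mm²); the sphere at (15.5, -3.5): section is a regular 32-gon, circumradius = √(r²−h²) = √(9.5²−0.32²) = 9.495 (area = (32/2)·9.495²·sin(360°/32) = 281.39 mm²); Merging all regions: the 2 present regions are separate (no shared area or edge), so areas and boundary lengths simply add and each stays a separate island — area = 319.63 mm². So its area = 319.63 mm². Layer 49 is larger (319.63 vs 222.00 mm²).

layer 49 (z = 15.68 mm)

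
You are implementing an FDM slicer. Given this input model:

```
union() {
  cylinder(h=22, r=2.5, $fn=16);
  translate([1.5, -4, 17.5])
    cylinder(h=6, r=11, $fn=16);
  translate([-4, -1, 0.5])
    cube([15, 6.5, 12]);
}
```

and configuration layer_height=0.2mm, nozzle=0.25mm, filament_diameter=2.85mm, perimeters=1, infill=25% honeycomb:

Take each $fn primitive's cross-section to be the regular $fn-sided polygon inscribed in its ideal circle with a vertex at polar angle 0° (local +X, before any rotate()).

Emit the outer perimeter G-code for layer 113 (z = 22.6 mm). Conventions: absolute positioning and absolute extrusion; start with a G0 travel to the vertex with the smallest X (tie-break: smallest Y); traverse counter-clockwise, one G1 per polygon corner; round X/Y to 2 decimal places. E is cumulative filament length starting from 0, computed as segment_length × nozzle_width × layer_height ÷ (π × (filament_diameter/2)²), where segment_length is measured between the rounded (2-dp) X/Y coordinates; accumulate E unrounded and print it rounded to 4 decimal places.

At z = 22.6 mm: the cylinder is not intersected at this z (z outside [0, 22]); the cylinder at (1.5, -4): section is a regular 16-gon, circumradius r=11; the cube at (-4, -1) is absent (z outside [0.5, 12.5]); Merging all regions: only the r=11 cylinder at (1.5, -4) is present, so the union is just that shape — 1 connected region. The outline is a single polygon with 16 vertices. Extrusion per mm of travel: 0.25 × 0.2 / (π × 1.425²) = 0.007838. Accumulating E over each segment gives final E = 0.5382.

G0 X-9.50 Y-4.00 Z22.60
G1 X-8.66 Y-8.21 E0.0336
G1 X-6.28 Y-11.78 E0.0673
G1 X-2.71 Y-14.16 E0.1009
G1 X1.50 Y-15.00 E0.1346
G1 X5.71 Y-14.16 E0.1682
G1 X9.28 Y-11.78 E0.2018
G1 X11.66 Y-8.21 E0.2355
G1 X12.50 Y-4.00 E0.2691
G1 X11.66 Y0.21 E0.3028
G1 X9.28 Y3.78 E0.3364
G1 X5.71 Y6.16 E0.3700
G1 X1.50 Y7.00 E0.4037
G1 X-2.71 Y6.16 E0.4373
G1 X-6.28 Y3.78 E0.4709
G1 X-8.66 Y0.21 E0.5046
G1 X-9.50 Y-4.00 E0.5382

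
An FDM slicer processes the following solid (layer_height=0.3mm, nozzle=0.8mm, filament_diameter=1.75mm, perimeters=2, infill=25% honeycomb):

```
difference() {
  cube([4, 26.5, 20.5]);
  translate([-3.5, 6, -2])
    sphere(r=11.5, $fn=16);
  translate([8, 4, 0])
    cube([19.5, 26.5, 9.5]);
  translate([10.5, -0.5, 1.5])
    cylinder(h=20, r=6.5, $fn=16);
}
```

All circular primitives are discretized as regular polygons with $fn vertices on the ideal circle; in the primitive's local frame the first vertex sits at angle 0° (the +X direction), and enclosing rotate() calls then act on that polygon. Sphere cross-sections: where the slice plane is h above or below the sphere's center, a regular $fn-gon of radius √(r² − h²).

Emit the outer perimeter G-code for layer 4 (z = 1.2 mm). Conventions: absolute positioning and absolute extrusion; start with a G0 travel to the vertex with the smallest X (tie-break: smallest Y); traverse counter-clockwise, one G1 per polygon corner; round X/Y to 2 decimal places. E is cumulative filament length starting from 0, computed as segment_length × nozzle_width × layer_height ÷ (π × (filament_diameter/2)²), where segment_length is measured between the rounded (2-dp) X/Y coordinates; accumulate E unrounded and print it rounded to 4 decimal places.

G0 X0.00 Y16.35 Z1.20
G1 X0.73 Y16.21 E0.0742
G1 X4.00 Y14.02 E0.4669
G1 X4.00 Y26.50 E1.7121
G1 X0.00 Y26.50 E2.1112
G1 X0.00 Y16.35 E3.1240

At z = 1.2 mm: the cube is present — its section is the full 4×26.5 rectangle; the r=11.5 sphere at (-3.5, 6) slices to a regular 16-gon of circumradius 11.046 (√(r²−h²) with h=3.2 from center); the cube at (8, 4) (footprint 19.5×26.5) is included at this height; the cylinder at (10.5, -0.5) does not reach this height (z outside [1.5, 21.5]); Subtracting the remaining from the first: starting from the 4×26.5 cube, the r=11.5 sphere at (-3.5, 6) partially overlaps it — only the 61.29 mm² overlap (of its 373.53 mm²) is removed, clipping the outline; the 19.5×26.5 cube at (8, 4) misses the remaining region (no effect) — 1 connected region. The outline is a single polygon with 5 vertices. Extrusion per mm of travel: 0.8 × 0.3 / (π × 0.875²) = 0.099780. Accumulating E over each segment gives final E = 3.1240.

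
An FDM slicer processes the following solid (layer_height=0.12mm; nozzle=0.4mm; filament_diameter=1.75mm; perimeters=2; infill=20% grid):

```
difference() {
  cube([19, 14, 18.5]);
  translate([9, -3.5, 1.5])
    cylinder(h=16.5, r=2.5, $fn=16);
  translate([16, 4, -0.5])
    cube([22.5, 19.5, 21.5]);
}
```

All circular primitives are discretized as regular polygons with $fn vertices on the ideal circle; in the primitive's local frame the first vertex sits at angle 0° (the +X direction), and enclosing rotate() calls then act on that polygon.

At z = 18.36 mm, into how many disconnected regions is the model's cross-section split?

1

At z = 18.36 mm: the 19×14 cube contributes its full rectangle; the cylinder at (9, -3.5) is not intersected at this z (z outside [1.5, 18]); the cube at (16, 4) (footprint 22.5×19.5) is included at this height; After the difference (first − rest): starting from the 19×14 cube, the 22.5×19.5 cube at (16, 4) partially overlaps it — only the 30.00 mm² overlap (of its 438.75 mm²) is removed, clipping the outline — 1 connected region. The result has 1 disconnected region.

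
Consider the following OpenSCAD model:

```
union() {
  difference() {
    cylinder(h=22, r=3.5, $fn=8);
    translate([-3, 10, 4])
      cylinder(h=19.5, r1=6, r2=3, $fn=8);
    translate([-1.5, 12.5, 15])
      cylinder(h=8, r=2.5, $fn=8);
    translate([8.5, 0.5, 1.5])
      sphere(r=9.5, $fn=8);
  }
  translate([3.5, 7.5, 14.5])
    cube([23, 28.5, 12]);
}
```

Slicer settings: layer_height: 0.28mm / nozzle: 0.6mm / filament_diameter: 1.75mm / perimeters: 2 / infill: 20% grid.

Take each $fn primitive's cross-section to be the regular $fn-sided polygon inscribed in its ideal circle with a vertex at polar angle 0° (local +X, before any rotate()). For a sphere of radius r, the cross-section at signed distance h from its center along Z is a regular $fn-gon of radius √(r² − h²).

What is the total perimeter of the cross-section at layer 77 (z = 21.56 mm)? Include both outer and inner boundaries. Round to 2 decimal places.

124.43 mm

At z = 21.56 mm: the r=3.5 cylinder gives a regular 8-gon of circumradius 3.5 (constant along its height) (perimeter = 2·8·3.500·sin(180°/8) = 21.43 mm); the cone at (-3, 10) contributes a regular 8-gon of circumradius 3.298 (interpolated between r1=6 and r2=3 at t=0.901) (perimeter = 2·8·3.298·sin(180°/8) = 20.20 mm); the r=2.5 cylinder at (-1.5, 12.5) contributes a regular 8-gon of circumradius 2.5 (perimeter = 2·8·2.500·sin(180°/8) = 15.31 mm); the sphere at (8.5, 0.5) is absent (|z−center|=20.060 > r=9.5); Taking the first minus the rest: starting from the r=3.5 cylinder, the cone at (-3, 10) misses the remaining region (no effect); the r=2.5 cylinder at (-1.5, 12.5) misses the remaining region (no effect) — boundary = 21.43 mm; the cube at (3.5, 7.5) (footprint 23×28.5) is included at this height (perimeter 103.00 mm); Taking the union: the 2 present regions are separate (no shared area or edge), so areas and boundary lengths simply add and each stays a separate island — boundary = 124.43 mm. Overall, the cross-section has 2 separate islands. Total boundary length (outer) = 124.43 mm.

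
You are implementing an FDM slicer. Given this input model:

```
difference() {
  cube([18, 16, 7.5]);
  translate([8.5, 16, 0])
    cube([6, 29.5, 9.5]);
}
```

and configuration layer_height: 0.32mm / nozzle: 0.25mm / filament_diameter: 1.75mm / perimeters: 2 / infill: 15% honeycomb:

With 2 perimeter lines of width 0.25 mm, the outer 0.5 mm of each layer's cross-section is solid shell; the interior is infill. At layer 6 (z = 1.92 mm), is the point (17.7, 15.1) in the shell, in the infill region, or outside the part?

shell

At z = 1.92 mm: the cube (footprint 18×16) is included at this height; the cube at (8.5, 16) is present — its section is the full 6×29.5 rectangle; After the difference (first − rest): starting from the 18×16 cube, the 6×29.5 cube at (8.5, 16) misses the remaining region (no effect) — 1 connected region. Overall, the cross-section is a single solid region. The nearest boundary edge runs (18.00, 16.00)→(18.00, 0.00); distance from the point to it = 0.30 mm. The point is inside the cross-section, 0.30 mm from the nearest boundary — within the 0.5 mm shell band (2 × 0.25).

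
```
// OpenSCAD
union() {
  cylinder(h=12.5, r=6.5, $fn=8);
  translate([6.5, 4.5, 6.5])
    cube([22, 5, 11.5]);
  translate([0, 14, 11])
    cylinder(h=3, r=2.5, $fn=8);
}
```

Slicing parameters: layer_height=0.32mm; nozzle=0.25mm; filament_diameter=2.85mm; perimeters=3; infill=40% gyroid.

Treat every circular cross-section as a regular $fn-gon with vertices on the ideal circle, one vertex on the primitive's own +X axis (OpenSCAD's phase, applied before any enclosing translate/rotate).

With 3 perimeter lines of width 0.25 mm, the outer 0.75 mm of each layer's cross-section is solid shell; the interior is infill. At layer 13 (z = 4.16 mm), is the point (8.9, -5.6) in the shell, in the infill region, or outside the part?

At z = 4.16 mm: the r=6.5 cylinder gives a regular 8-gon of circumradius 6.5 (constant along its height); the cube at (6.5, 4.5) is absent (z outside [6.5, 18]); the cylinder at (0, 14) is absent (z outside [11, 14]); Merging all regions: only the r=6.5 cylinder is present, so the union is just that shape — 1 connected region. Overall, the cross-section is a single solid region. The nearest boundary edge runs (4.60, -4.60)→(6.50, 0.00); distance from the point to it = 4.36 mm. The point is not inside any of the regions above, so it lies outside the cross-section (4.36 mm from the nearest boundary).

outside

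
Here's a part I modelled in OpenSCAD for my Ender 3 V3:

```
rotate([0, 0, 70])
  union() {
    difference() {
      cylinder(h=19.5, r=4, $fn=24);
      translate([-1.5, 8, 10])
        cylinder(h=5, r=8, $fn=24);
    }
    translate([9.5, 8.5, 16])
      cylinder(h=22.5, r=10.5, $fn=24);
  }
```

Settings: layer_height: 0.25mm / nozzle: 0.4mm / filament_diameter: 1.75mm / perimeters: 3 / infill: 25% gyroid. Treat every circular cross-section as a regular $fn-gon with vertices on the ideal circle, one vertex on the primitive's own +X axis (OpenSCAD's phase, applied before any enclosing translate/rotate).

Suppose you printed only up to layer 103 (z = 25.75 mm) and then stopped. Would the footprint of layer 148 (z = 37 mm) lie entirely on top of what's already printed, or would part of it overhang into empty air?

Compare the two slices. At z = 25.75: the cylinder is not intersected at this z (z outside [0, 19.5]); the cylinder at (-1.5, 8) does not reach this height (z outside [10, 15]); After the difference (first − rest): the first operand is absent here, so nothing remains; the r=10.5 cylinder at (9.5, 8.5) gives a regular 24-gon of circumradius 10.5 (constant along its height) (area = (24/2)·10.500²·sin(360°/24) = 342.42 mm²); Combining (union): only the r=10.5 cylinder at (9.5, 8.5) is present, so the union is just that shape — area = 342.42 mm²; (whole slice rotated 70° about Z — lengths, areas and connectivity unchanged). At z = 37: the cylinder is absent (z outside [0, 19.5]); the cylinder at (-1.5, 8) is absent (z outside [10, 15]); Subtracting the remaining from the first: the first operand is absent here, so nothing remains; the r=10.5 cylinder at (9.5, 8.5) contributes a regular 24-gon of circumradius 10.5 (area = (24/2)·10.500²·sin(360°/24) = 342.42 mm²); Combining (union): only the r=10.5 cylinder at (9.5, 8.5) is present, so the union is just that shape — area = 342.42 mm²; (whole slice rotated 70° about Z — lengths, areas and connectivity unchanged). Checking containment: the cross-section at z = 37 is a subset of the cross-section at z = 25.75.

entirely on top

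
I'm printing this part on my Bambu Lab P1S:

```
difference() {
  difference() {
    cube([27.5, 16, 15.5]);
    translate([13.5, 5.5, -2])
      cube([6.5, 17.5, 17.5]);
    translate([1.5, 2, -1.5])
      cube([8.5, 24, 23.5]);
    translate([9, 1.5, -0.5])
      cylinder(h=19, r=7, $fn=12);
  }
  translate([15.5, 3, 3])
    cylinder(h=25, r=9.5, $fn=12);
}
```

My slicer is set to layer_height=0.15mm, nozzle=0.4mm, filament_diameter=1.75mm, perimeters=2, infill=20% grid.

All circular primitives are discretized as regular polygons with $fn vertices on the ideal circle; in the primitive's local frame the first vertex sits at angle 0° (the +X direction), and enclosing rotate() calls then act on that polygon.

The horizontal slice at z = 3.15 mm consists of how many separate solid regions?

At z = 3.15 mm: the cube is present — its section is the full 27.5×16 rectangle; the 6.5×17.5 cube at (13.5, 5.5) contributes its full rectangle; the cube at (1.5, 2) (footprint 8.5×24) is included at this height; the r=7 cylinder at (9, 1.5) gives a regular 12-gon of circumradius 7 (constant along its height); Taking the first minus the rest: starting from the 27.5×16 cube, the 6.5×17.5 cube at (13.5, 5.5) partially overlaps it — only the 68.25 mm² overlap (of its 113.75 mm²) is removed, clipping the outline; the 8.5×24 cube at (1.5, 2) partially overlaps it — only the 119.00 mm² overlap (of its 204.00 mm²) is removed, clipping the outline; the r=7 cylinder at (9, 1.5) partially overlaps it — only the 53.68 mm² overlap (of its 147.00 mm²) is removed, clipping the outline — 3 connected regions; the r=9.5 cylinder at (15.5, 3) contributes a regular 12-gon of circumradius 9.5; After the difference (first − rest): starting from the result so far, the r=9.5 cylinder at (15.5, 3) partially overlaps it — only the 79.20 mm² overlap (of its 270.75 mm²) is removed, clipping the outline — 3 connected regions. The result has 3 disconnected regions.

3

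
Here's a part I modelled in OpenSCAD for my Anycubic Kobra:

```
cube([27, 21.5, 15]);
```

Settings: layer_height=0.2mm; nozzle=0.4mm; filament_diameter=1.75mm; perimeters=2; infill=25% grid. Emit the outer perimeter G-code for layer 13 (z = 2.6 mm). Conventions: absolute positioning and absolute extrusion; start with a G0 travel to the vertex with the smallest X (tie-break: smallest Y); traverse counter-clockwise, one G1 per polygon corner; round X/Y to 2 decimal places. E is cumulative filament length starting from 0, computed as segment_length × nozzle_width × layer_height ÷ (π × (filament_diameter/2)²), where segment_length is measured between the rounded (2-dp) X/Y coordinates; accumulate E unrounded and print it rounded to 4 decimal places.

At z = 2.6 mm: the cube is present — its section is the full 27×21.5 rectangle. The outline is a single polygon with 4 vertices. Extrusion per mm of travel: 0.4 × 0.2 / (π × 0.875²) = 0.033260. Accumulating E over each segment gives final E = 3.2262.

G0 X0.00 Y0.00 Z2.60
G1 X27.00 Y0.00 E0.8980
G1 X27.00 Y21.50 E1.6131
G1 X0.00 Y21.50 E2.5111
G1 X0.00 Y0.00 E3.2262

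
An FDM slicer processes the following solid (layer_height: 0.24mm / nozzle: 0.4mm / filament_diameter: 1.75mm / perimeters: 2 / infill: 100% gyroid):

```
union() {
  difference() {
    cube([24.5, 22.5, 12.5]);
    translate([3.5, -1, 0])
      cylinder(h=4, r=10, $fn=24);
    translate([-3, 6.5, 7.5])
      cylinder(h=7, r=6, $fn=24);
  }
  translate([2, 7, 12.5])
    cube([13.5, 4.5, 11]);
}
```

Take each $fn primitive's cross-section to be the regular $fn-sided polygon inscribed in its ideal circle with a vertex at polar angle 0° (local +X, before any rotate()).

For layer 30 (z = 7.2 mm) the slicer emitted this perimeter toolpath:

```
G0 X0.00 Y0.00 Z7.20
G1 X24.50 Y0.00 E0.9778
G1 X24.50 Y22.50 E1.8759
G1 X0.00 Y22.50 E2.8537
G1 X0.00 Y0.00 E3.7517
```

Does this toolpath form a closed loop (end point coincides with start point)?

Start point (G0): (0.00, 0.00). End point (last G1): the path returns to the start — closed.

yes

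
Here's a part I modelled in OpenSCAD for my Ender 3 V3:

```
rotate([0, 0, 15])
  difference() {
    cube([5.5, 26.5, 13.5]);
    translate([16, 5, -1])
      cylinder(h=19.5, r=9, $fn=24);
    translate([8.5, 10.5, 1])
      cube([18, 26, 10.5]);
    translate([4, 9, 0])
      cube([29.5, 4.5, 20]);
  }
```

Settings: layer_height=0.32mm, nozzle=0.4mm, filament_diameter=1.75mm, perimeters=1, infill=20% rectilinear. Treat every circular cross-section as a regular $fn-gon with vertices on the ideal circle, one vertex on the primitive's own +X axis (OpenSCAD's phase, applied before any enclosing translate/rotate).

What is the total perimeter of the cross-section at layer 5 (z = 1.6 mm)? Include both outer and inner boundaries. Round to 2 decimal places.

67.00 mm

At z = 1.6 mm: the 5.5×26.5 cube contributes its full rectangle (perimeter 64.00 mm); the cylinder at (16, 5): section is a regular 24-gon, circumradius r=9 (perimeter = 2·24·9.000·sin(180°/24) = 56.39 mm); the cube at (8.5, 10.5) is present — its section is the full 18×26 rectangle (perimeter 88.00 mm); the 29.5×4.5 cube at (4, 9) contributes its full rectangle (perimeter 68.00 mm); After the difference (first − rest): starting from the 5.5×26.5 cube, the r=9 cylinder at (16, 5) misses the remaining region (no effect); the 18×26 cube at (8.5, 10.5) misses the remaining region (no effect); the 29.5×4.5 cube at (4, 9) partially overlaps it — only the 6.75 mm² overlap (of its 132.75 mm²) is removed, clipping the outline — boundary = 67.00 mm; (rotated 15° about Z; rotation is an isometry so areas/perimeters/island counts are preserved). Overall, the cross-section is a single solid region. Total boundary length (outer) = 67.00 mm.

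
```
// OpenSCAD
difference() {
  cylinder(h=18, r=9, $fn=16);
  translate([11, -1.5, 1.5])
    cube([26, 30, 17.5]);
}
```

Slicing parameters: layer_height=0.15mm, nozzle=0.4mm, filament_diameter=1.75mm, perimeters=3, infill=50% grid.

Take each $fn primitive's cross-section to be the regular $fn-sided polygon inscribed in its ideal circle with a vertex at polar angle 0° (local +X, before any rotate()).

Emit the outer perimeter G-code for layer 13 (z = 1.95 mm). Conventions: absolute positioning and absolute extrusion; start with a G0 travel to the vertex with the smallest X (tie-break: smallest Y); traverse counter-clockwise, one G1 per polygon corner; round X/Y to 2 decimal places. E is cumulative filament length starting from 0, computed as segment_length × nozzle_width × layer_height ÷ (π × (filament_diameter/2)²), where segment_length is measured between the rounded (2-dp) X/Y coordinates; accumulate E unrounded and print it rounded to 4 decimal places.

At z = 1.95 mm: the r=9 cylinder gives a regular 16-gon of circumradius 9 (constant along its height); the cube at (11, -1.5) (footprint 26×30) is included at this height; Taking the first minus the rest: starting from the r=9 cylinder, the 26×30 cube at (11, -1.5) misses the remaining region (no effect) — 1 connected region. The outline is a single polygon with 16 vertices. Extrusion per mm of travel: 0.4 × 0.15 / (π × 0.875²) = 0.024945. Accumulating E over each segment gives final E = 1.4009.

G0 X-9.00 Y0.00 Z1.95
G1 X-8.31 Y-3.44 E0.0875
G1 X-6.36 Y-6.36 E0.1751
G1 X-3.44 Y-8.31 E0.2627
G1 X0.00 Y-9.00 E0.3502
G1 X3.44 Y-8.31 E0.4377
G1 X6.36 Y-6.36 E0.5253
G1 X8.31 Y-3.44 E0.6129
G1 X9.00 Y0.00 E0.7004
G1 X8.31 Y3.44 E0.7880
G1 X6.36 Y6.36 E0.8755
G1 X3.44 Y8.31 E0.9631
G1 X0.00 Y9.00 E1.0507
G1 X-3.44 Y8.31 E1.1382
G1 X-6.36 Y6.36 E1.2258
G1 X-8.31 Y3.44 E1.3134
G1 X-9.00 Y0.00 E1.4009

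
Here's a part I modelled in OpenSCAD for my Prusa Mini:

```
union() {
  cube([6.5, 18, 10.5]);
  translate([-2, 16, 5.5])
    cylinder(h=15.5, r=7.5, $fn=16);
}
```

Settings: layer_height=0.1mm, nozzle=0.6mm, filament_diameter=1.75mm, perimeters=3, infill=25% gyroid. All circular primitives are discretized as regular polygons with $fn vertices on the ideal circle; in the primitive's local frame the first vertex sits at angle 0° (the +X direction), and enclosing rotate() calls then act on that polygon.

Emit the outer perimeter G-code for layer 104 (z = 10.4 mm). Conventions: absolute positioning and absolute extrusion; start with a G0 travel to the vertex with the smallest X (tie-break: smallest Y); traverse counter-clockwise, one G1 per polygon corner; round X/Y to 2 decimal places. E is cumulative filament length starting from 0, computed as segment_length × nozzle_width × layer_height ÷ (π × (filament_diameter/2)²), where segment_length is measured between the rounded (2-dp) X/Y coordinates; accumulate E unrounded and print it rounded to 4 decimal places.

At z = 10.4 mm: the cube (footprint 6.5×18) is included at this height; the r=7.5 cylinder at (-2, 16) contributes a regular 16-gon of circumradius 7.5; Merging all regions: the regions partially overlap (shared area 39.05 mm²), so overlapping operands fuse into one piece — 1 connected region. The outline is a single polygon with 17 vertices. Extrusion per mm of travel: 0.6 × 0.1 / (π × 0.875²) = 0.024945. Accumulating E over each segment gives final E = 1.7440.

G0 X-9.50 Y16.00 Z10.40
G1 X-8.93 Y13.13 E0.0730
G1 X-7.30 Y10.70 E0.1460
G1 X-4.87 Y9.07 E0.2190
G1 X-2.00 Y8.50 E0.2920
G1 X0.00 Y8.90 E0.3428
G1 X0.00 Y0.00 E0.5649
G1 X6.50 Y0.00 E0.7270
G1 X6.50 Y18.00 E1.1760
G1 X5.10 Y18.00 E1.2109
G1 X4.93 Y18.87 E1.2330
G1 X3.30 Y21.30 E1.3060
G1 X0.87 Y22.93 E1.3790
G1 X-2.00 Y23.50 E1.4520
G1 X-4.87 Y22.93 E1.5250
G1 X-7.30 Y21.30 E1.5980
G1 X-8.93 Y18.87 E1.6710
G1 X-9.50 Y16.00 E1.7440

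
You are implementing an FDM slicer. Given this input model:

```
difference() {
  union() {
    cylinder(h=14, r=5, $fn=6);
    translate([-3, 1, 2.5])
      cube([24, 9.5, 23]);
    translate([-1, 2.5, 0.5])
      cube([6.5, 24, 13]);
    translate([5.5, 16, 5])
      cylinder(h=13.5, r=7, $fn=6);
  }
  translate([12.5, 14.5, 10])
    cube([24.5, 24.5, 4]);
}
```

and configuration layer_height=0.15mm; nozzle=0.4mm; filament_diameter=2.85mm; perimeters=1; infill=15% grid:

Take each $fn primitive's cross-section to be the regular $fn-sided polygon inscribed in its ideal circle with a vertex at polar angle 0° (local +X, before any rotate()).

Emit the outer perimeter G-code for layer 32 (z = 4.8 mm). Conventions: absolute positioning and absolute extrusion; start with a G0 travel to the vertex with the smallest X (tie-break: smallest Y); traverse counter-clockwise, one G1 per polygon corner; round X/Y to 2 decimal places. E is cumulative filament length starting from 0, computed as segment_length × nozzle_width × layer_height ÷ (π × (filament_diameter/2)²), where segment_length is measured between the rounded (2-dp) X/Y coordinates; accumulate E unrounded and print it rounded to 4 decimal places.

At z = 4.8 mm: the cylinder: section is a regular 6-gon, circumradius r=5; the 24×9.5 cube at (-3, 1) contributes its full rectangle; the cube at (-1, 2.5) (footprint 6.5×24) is included at this height; the cylinder at (5.5, 16) does not reach this height (z outside [5, 18.5]); Merging all regions: the regions partially overlap (shared area 73.30 mm²), so overlapping operands fuse into one piece — 1 connected region; the cube at (12.5, 14.5) is not intersected at this z (z outside [10, 14]); After the difference (first − rest): none of the subtracted shapes is present at this height, so that combined region is unchanged — 1 connected region. The outline is a single polygon with 13 vertices. Extrusion per mm of travel: 0.4 × 0.15 / (π × 1.425²) = 0.009405. Accumulating E over each segment gives final E = 1.0277.

G0 X-5.00 Y0.00 Z4.80
G1 X-2.50 Y-4.33 E0.0470
G1 X2.50 Y-4.33 E0.0941
G1 X5.00 Y0.00 E0.1411
G1 X4.42 Y1.00 E0.1519
G1 X21.00 Y1.00 E0.3079
G1 X21.00 Y10.50 E0.3972
G1 X5.50 Y10.50 E0.5430
G1 X5.50 Y26.50 E0.6935
G1 X-1.00 Y26.50 E0.7546
G1 X-1.00 Y10.50 E0.9051
G1 X-3.00 Y10.50 E0.9239
G1 X-3.00 Y3.46 E0.9901
G1 X-5.00 Y0.00 E1.0277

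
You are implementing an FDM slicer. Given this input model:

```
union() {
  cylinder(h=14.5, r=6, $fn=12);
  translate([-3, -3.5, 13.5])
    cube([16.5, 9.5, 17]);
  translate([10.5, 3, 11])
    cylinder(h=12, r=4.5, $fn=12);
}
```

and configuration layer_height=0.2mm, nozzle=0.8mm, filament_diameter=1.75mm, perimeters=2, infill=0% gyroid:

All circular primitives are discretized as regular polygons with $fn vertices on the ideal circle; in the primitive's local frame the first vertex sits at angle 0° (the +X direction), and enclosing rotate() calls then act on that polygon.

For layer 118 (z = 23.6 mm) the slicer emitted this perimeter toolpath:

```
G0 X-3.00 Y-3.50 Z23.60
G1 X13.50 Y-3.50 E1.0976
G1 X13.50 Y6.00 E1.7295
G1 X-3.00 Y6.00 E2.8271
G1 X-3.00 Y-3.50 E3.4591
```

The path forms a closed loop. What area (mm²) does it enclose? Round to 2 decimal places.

Apply the shoelace formula to the sequence of (X, Y) vertices; enclosed area = 156.75 mm².

156.75 mm²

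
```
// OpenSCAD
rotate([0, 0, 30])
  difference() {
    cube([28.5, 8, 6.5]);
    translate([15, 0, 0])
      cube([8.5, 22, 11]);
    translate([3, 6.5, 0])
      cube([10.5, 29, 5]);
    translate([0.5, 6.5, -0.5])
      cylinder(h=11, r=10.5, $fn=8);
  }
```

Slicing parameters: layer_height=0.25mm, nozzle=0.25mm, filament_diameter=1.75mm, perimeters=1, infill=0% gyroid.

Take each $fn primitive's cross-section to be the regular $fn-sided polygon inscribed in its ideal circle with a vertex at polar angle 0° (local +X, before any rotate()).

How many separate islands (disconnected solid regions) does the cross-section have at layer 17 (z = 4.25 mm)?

At z = 4.25 mm: the cube (footprint 28.5×8) is included at this height; the cube at (15, 0) is present — its section is the full 8.5×22 rectangle; the cube at (3, 6.5) is present — its section is the full 10.5×29 rectangle; the cylinder at (0.5, 6.5): section is a regular 8-gon, circumradius r=10.5; Subtracting the remaining from the first: starting from the 28.5×8 cube, the 8.5×22 cube at (15, 0) partially overlaps it — only the 68.00 mm² overlap (of its 187.00 mm²) is removed, clipping the outline; the 10.5×29 cube at (3, 6.5) partially overlaps it — only the 15.75 mm² overlap (of its 304.50 mm²) is removed, clipping the outline; the r=10.5 cylinder at (0.5, 6.5) partially overlaps it — only the 67.25 mm² overlap (of its 311.83 mm²) is removed, clipping the outline — 2 connected regions; (rotated 30° about Z; rotation is an isometry so areas/perimeters/island counts are preserved). Overall, the cross-section has 2 separate islands. Island count = 2.

2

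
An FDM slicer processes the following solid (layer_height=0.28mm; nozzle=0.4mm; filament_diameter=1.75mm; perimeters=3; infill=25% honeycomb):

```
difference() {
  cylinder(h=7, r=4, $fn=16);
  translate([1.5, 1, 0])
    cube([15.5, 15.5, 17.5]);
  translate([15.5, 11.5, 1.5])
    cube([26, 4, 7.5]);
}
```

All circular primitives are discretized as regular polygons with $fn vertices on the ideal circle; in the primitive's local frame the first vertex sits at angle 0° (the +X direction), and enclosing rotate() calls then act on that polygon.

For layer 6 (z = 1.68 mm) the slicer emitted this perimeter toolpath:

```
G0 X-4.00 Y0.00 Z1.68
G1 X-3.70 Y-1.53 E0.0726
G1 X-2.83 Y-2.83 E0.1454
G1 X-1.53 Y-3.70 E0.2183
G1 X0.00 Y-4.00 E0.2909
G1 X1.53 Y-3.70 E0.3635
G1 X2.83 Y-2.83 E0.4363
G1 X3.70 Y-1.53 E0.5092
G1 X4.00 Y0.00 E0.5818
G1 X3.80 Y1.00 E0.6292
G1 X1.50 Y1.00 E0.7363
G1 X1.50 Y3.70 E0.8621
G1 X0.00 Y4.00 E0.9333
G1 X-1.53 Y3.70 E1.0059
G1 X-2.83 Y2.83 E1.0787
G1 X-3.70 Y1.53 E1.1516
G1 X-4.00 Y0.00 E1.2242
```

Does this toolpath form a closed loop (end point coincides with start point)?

Start point (G0): (-4.00, 0.00). End point (last G1): the path returns to the start — closed.

yes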